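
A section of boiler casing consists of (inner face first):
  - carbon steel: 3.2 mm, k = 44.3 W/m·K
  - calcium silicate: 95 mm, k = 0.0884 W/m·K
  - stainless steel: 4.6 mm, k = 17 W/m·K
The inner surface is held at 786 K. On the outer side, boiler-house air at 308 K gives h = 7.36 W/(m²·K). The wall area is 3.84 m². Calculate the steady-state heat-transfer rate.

Treating each layer as a thermal resistance in series:
R_carbon steel = L/(kA) = 0.0032/(44.3×3.84) = 1.881×10^-5 K/W
R_calcium silicate = L/(kA) = 0.095/(0.0884×3.84) = 0.2799 K/W
R_stainless steel = L/(kA) = 0.0046/(17×3.84) = 7.047×10^-5 K/W
R_outer film = 1/(h_o·A) = 1/(7.36×3.84) = 0.03538 K/W
R_total = 0.3153 K/W
Q = ΔT / R_total = 478 / 0.3153

Q ≈ 1520 W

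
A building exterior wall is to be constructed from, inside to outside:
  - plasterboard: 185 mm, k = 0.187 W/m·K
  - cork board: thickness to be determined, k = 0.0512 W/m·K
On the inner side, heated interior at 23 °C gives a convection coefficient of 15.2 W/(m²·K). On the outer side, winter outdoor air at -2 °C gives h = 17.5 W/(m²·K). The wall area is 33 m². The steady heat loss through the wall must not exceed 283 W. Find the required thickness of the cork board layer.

Series thermal resistances:
R_inner film = 1/(h_i·A) = 1/(15.2×33) = 0.001994 K/W
R_plasterboard = L/(kA) = 0.185/(0.187×33) = 0.02998 K/W
R_outer film = 1/(h_o·A) = 1/(17.5×33) = 0.001732 K/W
Sum of the known resistances R_other = 0.0337 K/W
Required total resistance R_tot = ΔT/Q_allow = 25/283 = 0.08834 K/W
R_cork board = R_tot − R_other = 0.05464 K/W
L = R·k·A = 0.05464×0.0512×33

L ≈ 92.3 mm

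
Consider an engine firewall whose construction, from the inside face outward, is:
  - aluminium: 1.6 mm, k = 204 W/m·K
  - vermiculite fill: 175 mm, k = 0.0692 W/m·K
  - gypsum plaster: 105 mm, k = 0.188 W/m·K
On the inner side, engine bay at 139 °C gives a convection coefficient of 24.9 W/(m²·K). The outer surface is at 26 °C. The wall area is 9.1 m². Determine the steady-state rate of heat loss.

Q ≈ 329 W

Model the wall as resistances in series:
R_inner film = 1/(h_i·A) = 1/(24.9×9.1) = 0.004413 K/W
R_aluminium = L/(kA) = 0.0016/(204×9.1) = 8.619×10^-7 K/W
R_vermiculite fill = L/(kA) = 0.175/(0.0692×9.1) = 0.2779 K/W
R_gypsum plaster = L/(kA) = 0.105/(0.188×9.1) = 0.06137 K/W
R_total = 0.3437 K/W
Q = ΔT / R_total = 113 / 0.3437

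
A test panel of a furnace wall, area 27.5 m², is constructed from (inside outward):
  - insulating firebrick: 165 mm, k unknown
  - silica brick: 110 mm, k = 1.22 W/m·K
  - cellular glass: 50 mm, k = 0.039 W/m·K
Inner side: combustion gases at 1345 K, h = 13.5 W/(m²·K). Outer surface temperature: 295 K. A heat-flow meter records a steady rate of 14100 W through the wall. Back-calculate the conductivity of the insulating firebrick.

k ≈ 0.274 W/(m·K)

Model the wall as resistances in series:
R_inner film = 1/(h_i·A) = 1/(13.5×27.5) = 0.002694 K/W
R_silica brick = L/(kA) = 0.11/(1.22×27.5) = 0.003279 K/W
R_cellular glass = L/(kA) = 0.05/(0.039×27.5) = 0.04662 K/W
Sum of known resistances R_other = 0.05259 K/W
Total R = ΔT/Q = 1050/14100 = 0.07447 K/W
R_insulating firebrick = R_total − R_other = 0.02188 K/W
k = L/(R·A) = 0.165/(0.02188×27.5)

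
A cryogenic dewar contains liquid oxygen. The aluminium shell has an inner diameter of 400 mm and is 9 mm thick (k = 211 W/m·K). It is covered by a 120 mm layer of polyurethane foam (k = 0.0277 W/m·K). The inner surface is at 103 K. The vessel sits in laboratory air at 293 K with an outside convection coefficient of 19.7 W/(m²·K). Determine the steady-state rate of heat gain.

Q ≈ 37.6 W

Each spherical layer contributes R = (1/r_i − 1/r_o)/(4πk):
R_aluminium shell = (1/0.2 − 1/0.209)/(4π×211) = 8.12×10^-5 K/W
R_polyurethane foam = (1/0.209 − 1/0.329)/(4π×0.0277) = 5.014 K/W
R_outer film = 1/(h·4πr_o²) = 1/(19.7×4π×0.329²) = 0.03732 K/W
R_total = 5.051 K/W
Q = ΔT/R_total = 190/5.051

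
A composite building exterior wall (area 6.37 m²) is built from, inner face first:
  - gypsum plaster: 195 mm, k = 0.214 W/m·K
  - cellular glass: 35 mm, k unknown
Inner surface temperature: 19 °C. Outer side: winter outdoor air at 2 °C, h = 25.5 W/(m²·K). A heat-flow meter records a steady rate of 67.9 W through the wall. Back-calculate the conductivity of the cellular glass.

Treating each layer as a thermal resistance in series:
R_gypsum plaster = L/(kA) = 0.195/(0.214×6.37) = 0.143 K/W
R_outer film = 1/(h_o·A) = 1/(25.5×6.37) = 0.006156 K/W
Sum of known resistances R_other = 0.1492 K/W
Total R = ΔT/Q = 17/67.9 = 0.2504 K/W
R_cellular glass = R_total − R_other = 0.1012 K/W
k = L/(R·A) = 0.035/(0.1012×6.37)

k ≈ 0.0543 W/(m·K)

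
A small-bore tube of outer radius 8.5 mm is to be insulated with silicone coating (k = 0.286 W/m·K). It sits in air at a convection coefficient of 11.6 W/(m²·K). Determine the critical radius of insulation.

For a cylinder r_cr = k/h = 0.286/11.6
r_cr = 24.7 mm; since the bare radius (8.5 mm) is below r_cr, adding a thin layer of insulation will *increase* heat loss.

r_cr ≈ 24.7 mm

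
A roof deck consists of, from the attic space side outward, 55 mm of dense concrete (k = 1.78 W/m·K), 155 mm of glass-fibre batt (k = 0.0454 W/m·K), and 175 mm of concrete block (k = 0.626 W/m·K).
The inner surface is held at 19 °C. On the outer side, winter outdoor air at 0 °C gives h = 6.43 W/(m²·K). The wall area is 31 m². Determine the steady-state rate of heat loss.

Model the wall as resistances in series:
R_dense concrete = L/(kA) = 0.055/(1.78×31) = 9.967×10^-4 K/W
R_glass-fibre batt = L/(kA) = 0.155/(0.0454×31) = 0.1101 K/W
R_concrete block = L/(kA) = 0.175/(0.626×31) = 0.009018 K/W
R_outer film = 1/(h_o·A) = 1/(6.43×31) = 0.005017 K/W
R_total = 0.1252 K/W
Q = ΔT / R_total = 19 / 0.1252

Q ≈ 152 W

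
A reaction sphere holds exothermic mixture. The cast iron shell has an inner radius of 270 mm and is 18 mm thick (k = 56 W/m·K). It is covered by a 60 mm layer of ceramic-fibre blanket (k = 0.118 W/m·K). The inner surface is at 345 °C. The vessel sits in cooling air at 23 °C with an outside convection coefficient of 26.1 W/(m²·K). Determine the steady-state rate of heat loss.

Radial (spherical) resistances in series:
R_cast iron shell = (1/0.27 − 1/0.288)/(4π×56) = 3.289×10^-4 K/W
R_ceramic-fibre blanket = (1/0.288 − 1/0.348)/(4π×0.118) = 0.4037 K/W
R_outer film = 1/(h·4πr_o²) = 1/(26.1×4π×0.348²) = 0.02518 K/W
R_total = 0.4292 K/W
Q = ΔT/R_total = 322/0.4292

Q ≈ 750 W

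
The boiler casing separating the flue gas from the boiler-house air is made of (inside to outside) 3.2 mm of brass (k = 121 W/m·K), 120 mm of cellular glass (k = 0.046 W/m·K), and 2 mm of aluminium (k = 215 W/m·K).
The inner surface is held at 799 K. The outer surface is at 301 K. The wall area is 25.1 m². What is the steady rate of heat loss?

Model the wall as resistances in series:
R_brass = L/(kA) = 0.0032/(121×25.1) = 1.054×10^-6 K/W
R_cellular glass = L/(kA) = 0.12/(0.046×25.1) = 0.1039 K/W
R_aluminium = L/(kA) = 0.002/(215×25.1) = 3.706×10^-7 K/W
R_total = 0.1039 K/W
Q = ΔT / R_total = 498 / 0.1039

Q ≈ 4790 W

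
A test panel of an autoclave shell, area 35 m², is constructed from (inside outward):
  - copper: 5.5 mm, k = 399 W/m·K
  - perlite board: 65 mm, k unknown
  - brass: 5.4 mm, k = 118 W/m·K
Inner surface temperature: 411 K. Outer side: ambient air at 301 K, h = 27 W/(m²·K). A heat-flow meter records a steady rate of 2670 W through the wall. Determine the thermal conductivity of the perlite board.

k ≈ 0.0463 W/(m·K)

Thermal resistances in series:
R_copper = L/(kA) = 0.0055/(399×35) = 3.938×10^-7 K/W
R_brass = L/(kA) = 0.0054/(118×35) = 1.308×10^-6 K/W
R_outer film = 1/(h_o·A) = 1/(27×35) = 0.001058 K/W
Sum of known resistances R_other = 0.00106 K/W
Total R = ΔT/Q = 110/2670 = 0.0412 K/W
R_perlite board = R_total − R_other = 0.04014 K/W
k = L/(R·A) = 0.065/(0.04014×35)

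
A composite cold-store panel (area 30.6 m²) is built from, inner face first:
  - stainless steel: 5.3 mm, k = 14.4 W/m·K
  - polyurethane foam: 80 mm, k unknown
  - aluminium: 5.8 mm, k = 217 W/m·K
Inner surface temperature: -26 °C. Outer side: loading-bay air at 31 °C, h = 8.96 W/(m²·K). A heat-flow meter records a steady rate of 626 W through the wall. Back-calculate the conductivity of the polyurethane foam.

Using the resistance-network approach (series):
R_stainless steel = L/(kA) = 0.0053/(14.4×30.6) = 1.203×10^-5 K/W
R_aluminium = L/(kA) = 0.0058/(217×30.6) = 8.735×10^-7 K/W
R_outer film = 1/(h_o·A) = 1/(8.96×30.6) = 0.003647 K/W
Sum of known resistances R_other = 0.00366 K/W
Total R = ΔT/Q = 57/626 = 0.09105 K/W
R_polyurethane foam = R_total − R_other = 0.08739 K/W
k = L/(R·A) = 0.08/(0.08739×30.6)

k ≈ 0.0299 W/(m·K)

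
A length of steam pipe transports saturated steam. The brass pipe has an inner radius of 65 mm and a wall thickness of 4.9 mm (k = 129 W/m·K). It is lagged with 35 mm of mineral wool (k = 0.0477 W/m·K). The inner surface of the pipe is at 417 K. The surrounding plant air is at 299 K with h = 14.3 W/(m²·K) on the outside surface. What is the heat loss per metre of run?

For a radial system each layer contributes R = ln(r_out/r_in)/(2πkL); films add R = 1/(hA).
R_brass pipe wall = ln(69.9/65)/(2π×129×1) = 8.967×10^-5 K/W
R_mineral wool = ln(104.9/69.9)/(2π×0.0477×1) = 1.354 K/W
R_outer film = 1/(h_o·2πr_oL) = 1/(14.3×2π×0.1049×1) = 0.1061 K/W
R_total = 1.461 K/W
Q = ΔT/R_total = 118/1.461

q′ ≈ 80.8 W/m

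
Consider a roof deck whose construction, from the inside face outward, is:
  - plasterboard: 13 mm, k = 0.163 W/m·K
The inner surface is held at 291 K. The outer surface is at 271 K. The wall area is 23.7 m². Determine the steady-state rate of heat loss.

Q ≈ 5940 W

Series thermal resistances:
R_plasterboard = L/(kA) = 0.013/(0.163×23.7) = 0.003365 K/W
R_total = 0.003365 K/W
Q = ΔT / R_total = 20 / 0.003365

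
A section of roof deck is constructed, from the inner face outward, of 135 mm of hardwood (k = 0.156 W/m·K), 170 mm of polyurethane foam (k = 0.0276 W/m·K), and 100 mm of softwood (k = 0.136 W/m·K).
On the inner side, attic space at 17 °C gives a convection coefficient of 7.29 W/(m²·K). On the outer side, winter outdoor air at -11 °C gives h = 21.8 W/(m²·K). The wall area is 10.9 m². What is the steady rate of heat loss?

Q ≈ 38.4 W

Model the wall as resistances in series:
R_inner film = 1/(h_i·A) = 1/(7.29×10.9) = 0.01258 K/W
R_hardwood = L/(kA) = 0.135/(0.156×10.9) = 0.07939 K/W
R_polyurethane foam = L/(kA) = 0.17/(0.0276×10.9) = 0.5651 K/W
R_softwood = L/(kA) = 0.1/(0.136×10.9) = 0.06746 K/W
R_outer film = 1/(h_o·A) = 1/(21.8×10.9) = 0.004208 K/W
R_total = 0.7287 K/W
Q = ΔT / R_total = 28 / 0.7287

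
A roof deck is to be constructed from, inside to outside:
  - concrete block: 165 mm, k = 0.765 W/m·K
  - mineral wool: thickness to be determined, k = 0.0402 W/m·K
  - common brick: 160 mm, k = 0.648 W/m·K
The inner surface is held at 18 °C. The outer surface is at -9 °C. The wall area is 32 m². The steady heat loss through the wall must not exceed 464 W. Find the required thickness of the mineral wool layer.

L ≈ 56.3 mm

Series thermal resistances:
R_concrete block = L/(kA) = 0.165/(0.765×32) = 0.00674 K/W
R_common brick = L/(kA) = 0.16/(0.648×32) = 0.007716 K/W
Sum of the known resistances R_other = 0.01446 K/W
Required total resistance R_tot = ΔT/Q_allow = 27/464 = 0.05819 K/W
R_mineral wool = R_tot − R_other = 0.04373 K/W
L = R·k·A = 0.04373×0.0402×32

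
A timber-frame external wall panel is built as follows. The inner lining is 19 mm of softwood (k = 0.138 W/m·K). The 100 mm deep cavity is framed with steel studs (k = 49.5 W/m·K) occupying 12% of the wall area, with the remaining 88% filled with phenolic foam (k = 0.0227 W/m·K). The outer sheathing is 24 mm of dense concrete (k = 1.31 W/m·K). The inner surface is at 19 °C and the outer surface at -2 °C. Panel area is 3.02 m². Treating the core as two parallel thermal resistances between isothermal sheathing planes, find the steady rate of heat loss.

Sheathing layers in series; stud and cavity paths in parallel between them.
R_inner = 0.019/(0.138×3.02) = 0.04559 K/W
R_stud  = 0.1/(49.5×0.12×3.02) = 0.005575 K/W
R_cav   = 0.1/(0.0227×0.88×3.02) = 1.658 K/W
1/R_core = 1/R_stud + 1/R_cav → R_core = 0.005556 K/W
R_outer = 0.024/(1.31×3.02) = 0.006066 K/W
R_total = 0.05721 K/W
Q = ΔT/R_total = 21/0.05721

Q ≈ 367 W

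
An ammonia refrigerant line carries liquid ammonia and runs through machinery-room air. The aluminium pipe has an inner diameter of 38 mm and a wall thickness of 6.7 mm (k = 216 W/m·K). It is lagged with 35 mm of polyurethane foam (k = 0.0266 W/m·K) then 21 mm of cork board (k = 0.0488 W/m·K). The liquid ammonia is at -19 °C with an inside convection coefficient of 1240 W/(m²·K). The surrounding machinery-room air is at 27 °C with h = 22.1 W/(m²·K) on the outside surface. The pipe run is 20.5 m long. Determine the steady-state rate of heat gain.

Q ≈ 152 W

Per-layer cylindrical resistances, series-summed:
R_inner film = 1/(h_i·2πr₁L) = 1/(1240×2π×0.019×20.5) = 3.295×10^-4 K/W
R_aluminium pipe wall = ln(25.7/19)/(2π×216×20.5) = 1.086×10^-5 K/W
R_polyurethane foam = ln(60.7/25.7)/(2π×0.0266×20.5) = 0.2508 K/W
R_cork board = ln(81.7/60.7)/(2π×0.0488×20.5) = 0.04727 K/W
R_outer film = 1/(h_o·2πr_oL) = 1/(22.1×2π×0.0817×20.5) = 0.0043 K/W
R_total = 0.3028 K/W
Q = ΔT/R_total = 46/0.3028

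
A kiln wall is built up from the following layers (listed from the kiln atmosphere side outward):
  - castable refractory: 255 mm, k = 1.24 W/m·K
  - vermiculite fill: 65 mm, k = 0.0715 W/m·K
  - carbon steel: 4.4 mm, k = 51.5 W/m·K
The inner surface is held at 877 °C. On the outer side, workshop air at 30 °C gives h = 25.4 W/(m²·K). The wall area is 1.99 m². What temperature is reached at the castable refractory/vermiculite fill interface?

Thermal resistances in series:
R_castable refractory = L/(kA) = 0.255/(1.24×1.99) = 0.1033 K/W
R_vermiculite fill = L/(kA) = 0.065/(0.0715×1.99) = 0.4568 K/W
R_carbon steel = L/(kA) = 0.0044/(51.5×1.99) = 4.293×10^-5 K/W
R_outer film = 1/(h_o·A) = 1/(25.4×1.99) = 0.01978 K/W
R_total = 0.58 K/W;  Q = ΔT/R_total = 847/0.58 = 1460 W
T_interface = T_inner − Q·ΣR(inner→interface) = 877 − 1460×0.1033

T ≈ 726 °C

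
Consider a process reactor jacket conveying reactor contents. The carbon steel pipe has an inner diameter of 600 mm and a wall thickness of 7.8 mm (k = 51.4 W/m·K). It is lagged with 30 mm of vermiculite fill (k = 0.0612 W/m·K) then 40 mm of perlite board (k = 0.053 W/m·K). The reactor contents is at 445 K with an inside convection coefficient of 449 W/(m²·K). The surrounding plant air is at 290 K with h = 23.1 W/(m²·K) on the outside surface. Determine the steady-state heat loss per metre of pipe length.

Radial resistances (cylindrical: R_cond = ln(r_o/r_i)/(2πkL), R_conv = 1/(h·2πrL)):
R_inner film = 1/(h_i·2πr₁L) = 1/(449×2π×0.3×1) = 0.001182 K/W
R_carbon steel pipe wall = ln(307.8/300)/(2π×51.4×1) = 7.948×10^-5 K/W
R_vermiculite fill = ln(337.8/307.8)/(2π×0.0612×1) = 0.2419 K/W
R_perlite board = ln(377.8/337.8)/(2π×0.053×1) = 0.3361 K/W
R_outer film = 1/(h_o·2πr_oL) = 1/(23.1×2π×0.3778×1) = 0.01824 K/W
R_total = 0.5974 K/W
Q = ΔT/R_total = 155/0.5974

q′ ≈ 259 W/m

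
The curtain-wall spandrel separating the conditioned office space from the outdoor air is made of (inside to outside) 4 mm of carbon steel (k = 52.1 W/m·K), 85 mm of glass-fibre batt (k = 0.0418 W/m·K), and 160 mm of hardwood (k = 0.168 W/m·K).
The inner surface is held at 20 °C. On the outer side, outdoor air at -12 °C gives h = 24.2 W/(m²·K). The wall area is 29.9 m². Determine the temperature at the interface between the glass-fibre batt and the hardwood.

T ≈ -1.5 °C

Series thermal resistances:
R_carbon steel = L/(kA) = 0.004/(52.1×29.9) = 2.568×10^-6 K/W
R_glass-fibre batt = L/(kA) = 0.085/(0.0418×29.9) = 0.06801 K/W
R_hardwood = L/(kA) = 0.16/(0.168×29.9) = 0.03185 K/W
R_outer film = 1/(h_o·A) = 1/(24.2×29.9) = 0.001382 K/W
R_total = 0.1012 K/W;  Q = ΔT/R_total = 32/0.1012 = 316.1 W
T_interface = T_inner − Q·ΣR(inner→interface) = 20 − 316×0.06801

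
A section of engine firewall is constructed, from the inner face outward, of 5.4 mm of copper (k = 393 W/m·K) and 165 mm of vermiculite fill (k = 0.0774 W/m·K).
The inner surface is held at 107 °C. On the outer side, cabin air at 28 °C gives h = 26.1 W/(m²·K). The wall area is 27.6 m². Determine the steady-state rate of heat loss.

Q ≈ 1000 W

Treating each layer as a thermal resistance in series:
R_copper = L/(kA) = 0.0054/(393×27.6) = 4.978×10^-7 K/W
R_vermiculite fill = L/(kA) = 0.165/(0.0774×27.6) = 0.07724 K/W
R_outer film = 1/(h_o·A) = 1/(26.1×27.6) = 0.001388 K/W
R_total = 0.07863 K/W
Q = ΔT / R_total = 79 / 0.07863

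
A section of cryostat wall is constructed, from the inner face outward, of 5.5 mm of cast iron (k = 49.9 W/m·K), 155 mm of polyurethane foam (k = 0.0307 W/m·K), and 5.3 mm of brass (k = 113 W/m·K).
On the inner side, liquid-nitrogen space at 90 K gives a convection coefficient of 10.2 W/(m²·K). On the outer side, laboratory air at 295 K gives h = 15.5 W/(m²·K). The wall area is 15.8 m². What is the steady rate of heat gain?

Series thermal resistances:
R_inner film = 1/(h_i·A) = 1/(10.2×15.8) = 0.006205 K/W
R_cast iron = L/(kA) = 0.0055/(49.9×15.8) = 6.976×10^-6 K/W
R_polyurethane foam = L/(kA) = 0.155/(0.0307×15.8) = 0.3195 K/W
R_brass = L/(kA) = 0.0053/(113×15.8) = 2.969×10^-6 K/W
R_outer film = 1/(h_o·A) = 1/(15.5×15.8) = 0.004083 K/W
R_total = 0.3298 K/W
Q = ΔT / R_total = 205 / 0.3298

Q ≈ 622 W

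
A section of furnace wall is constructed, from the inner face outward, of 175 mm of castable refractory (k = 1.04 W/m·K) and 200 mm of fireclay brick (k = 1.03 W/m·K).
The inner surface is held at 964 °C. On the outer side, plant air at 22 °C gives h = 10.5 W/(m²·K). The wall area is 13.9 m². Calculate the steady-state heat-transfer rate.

Thermal resistances in series:
R_castable refractory = L/(kA) = 0.175/(1.04×13.9) = 0.01211 K/W
R_fireclay brick = L/(kA) = 0.2/(1.03×13.9) = 0.01397 K/W
R_outer film = 1/(h_o·A) = 1/(10.5×13.9) = 0.006852 K/W
R_total = 0.03293 K/W
Q = ΔT / R_total = 942 / 0.03293

Q ≈ 28600 W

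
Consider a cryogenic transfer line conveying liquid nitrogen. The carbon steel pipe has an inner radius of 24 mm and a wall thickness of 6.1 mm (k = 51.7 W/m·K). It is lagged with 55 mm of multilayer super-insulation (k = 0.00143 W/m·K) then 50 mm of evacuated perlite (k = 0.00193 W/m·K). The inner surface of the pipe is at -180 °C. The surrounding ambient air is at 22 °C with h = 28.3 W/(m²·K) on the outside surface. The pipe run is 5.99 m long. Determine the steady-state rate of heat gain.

Q ≈ 7.87 W

Per-layer cylindrical resistances, series-summed:
R_carbon steel pipe wall = ln(30.1/24)/(2π×51.7×5.99) = 1.164×10^-4 K/W
R_multilayer super-insulation = ln(85.1/30.1)/(2π×0.00143×5.99) = 19.31 K/W
R_evacuated perlite = ln(135.1/85.1)/(2π×0.00193×5.99) = 6.363 K/W
R_outer film = 1/(h_o·2πr_oL) = 1/(28.3×2π×0.1351×5.99) = 0.006949 K/W
R_total = 25.68 K/W
Q = ΔT/R_total = 202/25.68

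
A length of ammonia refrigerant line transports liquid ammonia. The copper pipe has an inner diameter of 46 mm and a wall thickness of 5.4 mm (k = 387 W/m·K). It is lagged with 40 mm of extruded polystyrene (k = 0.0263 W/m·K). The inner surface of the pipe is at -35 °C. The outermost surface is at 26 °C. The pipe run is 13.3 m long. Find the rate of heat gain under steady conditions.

Q ≈ 153 W

Cylindrical conduction, so R = ln(r₂/r₁)/(2πkL) per layer, in series:
R_copper pipe wall = ln(28.4/23)/(2π×387×13.3) = 6.521×10^-6 K/W
R_extruded polystyrene = ln(68.4/28.4)/(2π×0.0263×13.3) = 0.3999 K/W
R_total = 0.3999 K/W
Q = ΔT/R_total = 61/0.3999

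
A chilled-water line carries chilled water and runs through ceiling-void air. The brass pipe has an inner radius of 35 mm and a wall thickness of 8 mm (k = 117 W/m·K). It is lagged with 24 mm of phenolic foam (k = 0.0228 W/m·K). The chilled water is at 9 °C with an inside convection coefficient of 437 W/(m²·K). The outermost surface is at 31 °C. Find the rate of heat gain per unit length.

q′ ≈ 7.08 W/m

Treating each annulus and film as a series resistance:
R_inner film = 1/(h_i·2πr₁L) = 1/(437×2π×0.035×1) = 0.01041 K/W
R_brass pipe wall = ln(43/35)/(2π×117×1) = 2.8×10^-4 K/W
R_phenolic foam = ln(67/43)/(2π×0.0228×1) = 3.096 K/W
R_total = 3.106 K/W
Q = ΔT/R_total = 22/3.106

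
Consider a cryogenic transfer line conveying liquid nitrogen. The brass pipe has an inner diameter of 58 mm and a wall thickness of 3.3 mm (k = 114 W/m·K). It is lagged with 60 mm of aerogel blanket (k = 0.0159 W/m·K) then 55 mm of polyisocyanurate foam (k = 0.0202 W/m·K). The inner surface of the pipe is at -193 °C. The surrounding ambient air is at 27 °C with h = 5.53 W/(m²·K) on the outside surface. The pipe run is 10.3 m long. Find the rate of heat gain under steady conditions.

Q ≈ 157 W

Radial resistances (cylindrical: R_cond = ln(r_o/r_i)/(2πkL), R_conv = 1/(h·2πrL)):
R_brass pipe wall = ln(32.3/29)/(2π×114×10.3) = 1.461×10^-5 K/W
R_aerogel blanket = ln(92.3/32.3)/(2π×0.0159×10.3) = 1.02 K/W
R_polyisocyanurate foam = ln(147.3/92.3)/(2π×0.0202×10.3) = 0.3576 K/W
R_outer film = 1/(h_o·2πr_oL) = 1/(5.53×2π×0.1473×10.3) = 0.01897 K/W
R_total = 1.397 K/W
Q = ΔT/R_total = 220/1.397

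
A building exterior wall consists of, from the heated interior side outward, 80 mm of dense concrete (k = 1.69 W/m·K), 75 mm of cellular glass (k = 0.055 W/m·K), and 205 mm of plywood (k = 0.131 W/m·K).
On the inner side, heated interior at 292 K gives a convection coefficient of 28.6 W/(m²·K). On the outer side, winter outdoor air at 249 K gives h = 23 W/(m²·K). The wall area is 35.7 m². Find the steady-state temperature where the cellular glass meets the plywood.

T ≈ 272 K

Using the resistance-network approach (series):
R_inner film = 1/(h_i·A) = 1/(28.6×35.7) = 9.794×10^-4 K/W
R_dense concrete = L/(kA) = 0.08/(1.69×35.7) = 0.001326 K/W
R_cellular glass = L/(kA) = 0.075/(0.055×35.7) = 0.0382 K/W
R_plywood = L/(kA) = 0.205/(0.131×35.7) = 0.04383 K/W
R_outer film = 1/(h_o·A) = 1/(23×35.7) = 0.001218 K/W
R_total = 0.08555 K/W;  Q = ΔT/R_total = 43/0.08555 = 502.6 W
T_interface = T_inner − Q·ΣR(inner→interface) = 292 − 503×0.0405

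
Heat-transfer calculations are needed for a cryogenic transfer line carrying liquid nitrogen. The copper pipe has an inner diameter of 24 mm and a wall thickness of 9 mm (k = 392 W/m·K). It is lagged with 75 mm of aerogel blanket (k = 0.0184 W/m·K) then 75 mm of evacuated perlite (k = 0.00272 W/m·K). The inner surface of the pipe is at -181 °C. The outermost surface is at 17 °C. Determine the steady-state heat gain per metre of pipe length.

Cylindrical conduction, so R = ln(r₂/r₁)/(2πkL) per layer, in series:
R_copper pipe wall = ln(21/12)/(2π×392×1) = 2.272×10^-4 K/W
R_aerogel blanket = ln(96/21)/(2π×0.0184×1) = 13.15 K/W
R_evacuated perlite = ln(171/96)/(2π×0.00272×1) = 33.78 K/W
R_total = 46.93 K/W
Q = ΔT/R_total = 198/46.93

q′ ≈ 4.22 W/m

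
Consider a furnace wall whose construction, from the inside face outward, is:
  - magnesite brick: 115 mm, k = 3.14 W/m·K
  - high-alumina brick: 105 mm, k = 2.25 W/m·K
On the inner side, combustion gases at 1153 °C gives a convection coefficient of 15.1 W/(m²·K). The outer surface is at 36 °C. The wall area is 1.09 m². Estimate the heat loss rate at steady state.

Series thermal resistances:
R_inner film = 1/(h_i·A) = 1/(15.1×1.09) = 0.06076 K/W
R_magnesite brick = L/(kA) = 0.115/(3.14×1.09) = 0.0336 K/W
R_high-alumina brick = L/(kA) = 0.105/(2.25×1.09) = 0.04281 K/W
R_total = 0.1372 K/W
Q = ΔT / R_total = 1117 / 0.1372

Q ≈ 8140 W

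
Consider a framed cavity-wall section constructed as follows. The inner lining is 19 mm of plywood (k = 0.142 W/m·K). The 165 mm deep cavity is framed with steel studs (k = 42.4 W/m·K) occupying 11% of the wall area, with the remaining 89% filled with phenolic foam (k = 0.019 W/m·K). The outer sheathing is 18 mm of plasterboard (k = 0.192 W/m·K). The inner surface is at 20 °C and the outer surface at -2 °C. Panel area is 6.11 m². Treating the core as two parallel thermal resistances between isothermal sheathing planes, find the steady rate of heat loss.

Q ≈ 511 W

Sheathing layers in series; stud and cavity paths in parallel between them.
R_inner = 0.019/(0.142×6.11) = 0.0219 K/W
R_stud  = 0.165/(42.4×0.11×6.11) = 0.00579 K/W
R_cav   = 0.165/(0.019×0.89×6.11) = 1.597 K/W
1/R_core = 1/R_stud + 1/R_cav → R_core = 0.005769 K/W
R_outer = 0.018/(0.192×6.11) = 0.01534 K/W
R_total = 0.04301 K/W
Q = ΔT/R_total = 22/0.04301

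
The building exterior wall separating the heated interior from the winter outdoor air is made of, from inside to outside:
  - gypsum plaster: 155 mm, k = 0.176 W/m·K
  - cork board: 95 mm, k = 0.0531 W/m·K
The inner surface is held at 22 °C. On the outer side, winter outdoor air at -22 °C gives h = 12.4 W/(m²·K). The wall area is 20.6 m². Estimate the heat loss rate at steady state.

Q ≈ 330 W

Series thermal resistances:
R_gypsum plaster = L/(kA) = 0.155/(0.176×20.6) = 0.04275 K/W
R_cork board = L/(kA) = 0.095/(0.0531×20.6) = 0.08685 K/W
R_outer film = 1/(h_o·A) = 1/(12.4×20.6) = 0.003915 K/W
R_total = 0.1335 K/W
Q = ΔT / R_total = 44 / 0.1335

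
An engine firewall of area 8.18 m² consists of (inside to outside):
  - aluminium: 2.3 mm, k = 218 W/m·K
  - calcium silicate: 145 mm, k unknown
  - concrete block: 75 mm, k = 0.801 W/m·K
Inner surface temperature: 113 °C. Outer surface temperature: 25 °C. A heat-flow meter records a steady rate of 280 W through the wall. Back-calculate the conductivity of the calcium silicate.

k ≈ 0.0585 W/(m·K)

Series thermal resistances:
R_aluminium = L/(kA) = 0.0023/(218×8.18) = 1.29×10^-6 K/W
R_concrete block = L/(kA) = 0.075/(0.801×8.18) = 0.01145 K/W
Sum of known resistances R_other = 0.01145 K/W
Total R = ΔT/Q = 88/280 = 0.3143 K/W
R_calcium silicate = R_total − R_other = 0.3028 K/W
k = L/(R·A) = 0.145/(0.3028×8.18)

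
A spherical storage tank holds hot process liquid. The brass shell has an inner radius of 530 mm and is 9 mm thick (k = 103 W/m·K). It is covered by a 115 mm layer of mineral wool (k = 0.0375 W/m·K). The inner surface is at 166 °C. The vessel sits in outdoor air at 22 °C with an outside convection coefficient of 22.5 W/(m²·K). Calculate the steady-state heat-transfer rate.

Radial (spherical) resistances in series:
R_brass shell = (1/0.53 − 1/0.539)/(4π×103) = 2.434×10^-5 K/W
R_mineral wool = (1/0.539 − 1/0.654)/(4π×0.0375) = 0.6923 K/W
R_outer film = 1/(h·4πr_o²) = 1/(22.5×4π×0.654²) = 0.008269 K/W
R_total = 0.7006 K/W
Q = ΔT/R_total = 144/0.7006

Q ≈ 206 W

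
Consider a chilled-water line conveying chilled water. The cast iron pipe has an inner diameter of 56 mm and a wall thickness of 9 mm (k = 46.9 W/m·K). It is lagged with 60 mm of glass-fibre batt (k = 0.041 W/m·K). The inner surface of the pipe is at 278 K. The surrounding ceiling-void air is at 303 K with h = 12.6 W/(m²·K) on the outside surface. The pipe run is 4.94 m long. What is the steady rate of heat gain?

Q ≈ 31.9 W

Per-layer cylindrical resistances, series-summed:
R_cast iron pipe wall = ln(37/28)/(2π×46.9×4.94) = 1.915×10^-4 K/W
R_glass-fibre batt = ln(97/37)/(2π×0.041×4.94) = 0.7573 K/W
R_outer film = 1/(h_o·2πr_oL) = 1/(12.6×2π×0.097×4.94) = 0.02636 K/W
R_total = 0.7839 K/W
Q = ΔT/R_total = 25/0.7839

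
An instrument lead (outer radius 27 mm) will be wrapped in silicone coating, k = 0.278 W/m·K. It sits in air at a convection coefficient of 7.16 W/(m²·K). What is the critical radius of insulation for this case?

r_cr ≈ 38.8 mm

For a cylinder r_cr = k/h = 0.278/7.16
r_cr = 38.8 mm; since the bare radius (27 mm) is below r_cr, adding a thin layer of insulation will *increase* heat loss.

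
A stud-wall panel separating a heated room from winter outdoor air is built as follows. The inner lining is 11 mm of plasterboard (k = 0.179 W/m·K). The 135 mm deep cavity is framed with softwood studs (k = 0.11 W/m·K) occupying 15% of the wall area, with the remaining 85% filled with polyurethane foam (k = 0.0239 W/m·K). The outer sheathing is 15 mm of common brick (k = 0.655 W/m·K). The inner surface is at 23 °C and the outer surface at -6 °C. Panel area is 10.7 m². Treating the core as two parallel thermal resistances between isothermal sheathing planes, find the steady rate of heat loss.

Q ≈ 82.7 W

Sheathing layers in series; stud and cavity paths in parallel between them.
R_inner = 0.011/(0.179×10.7) = 0.005743 K/W
R_stud  = 0.135/(0.11×0.15×10.7) = 0.7647 K/W
R_cav   = 0.135/(0.0239×0.85×10.7) = 0.6211 K/W
1/R_core = 1/R_stud + 1/R_cav → R_core = 0.3427 K/W
R_outer = 0.015/(0.655×10.7) = 0.00214 K/W
R_total = 0.3506 K/W
Q = ΔT/R_total = 29/0.3506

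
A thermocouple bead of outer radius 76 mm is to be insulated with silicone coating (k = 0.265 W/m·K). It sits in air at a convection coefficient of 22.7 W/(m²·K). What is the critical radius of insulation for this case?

For a sphere r_cr = 2k/h = 2×0.265/22.7
r_cr = 23.3 mm; since the bare radius (76 mm) is above r_cr, any added insulation will reduce heat loss.

r_cr ≈ 23.3 mm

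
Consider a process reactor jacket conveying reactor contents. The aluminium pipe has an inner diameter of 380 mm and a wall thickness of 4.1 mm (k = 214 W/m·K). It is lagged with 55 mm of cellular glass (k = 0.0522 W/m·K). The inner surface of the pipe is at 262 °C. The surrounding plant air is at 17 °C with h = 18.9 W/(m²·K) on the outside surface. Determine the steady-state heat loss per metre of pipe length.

Cylindrical conduction, so R = ln(r₂/r₁)/(2πkL) per layer, in series:
R_aluminium pipe wall = ln(194.1/190)/(2π×214×1) = 1.588×10^-5 K/W
R_cellular glass = ln(249.1/194.1)/(2π×0.0522×1) = 0.7607 K/W
R_outer film = 1/(h_o·2πr_oL) = 1/(18.9×2π×0.2491×1) = 0.03381 K/W
R_total = 0.7945 K/W
Q = ΔT/R_total = 245/0.7945

q′ ≈ 308 W/m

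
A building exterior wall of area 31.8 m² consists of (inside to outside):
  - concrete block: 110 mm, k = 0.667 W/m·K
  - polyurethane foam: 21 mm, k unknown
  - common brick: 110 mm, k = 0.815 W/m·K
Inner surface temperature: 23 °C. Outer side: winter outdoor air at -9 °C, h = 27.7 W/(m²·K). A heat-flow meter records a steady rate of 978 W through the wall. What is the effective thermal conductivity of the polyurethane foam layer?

Treating each layer as a thermal resistance in series:
R_concrete block = L/(kA) = 0.11/(0.667×31.8) = 0.005186 K/W
R_common brick = L/(kA) = 0.11/(0.815×31.8) = 0.004244 K/W
R_outer film = 1/(h_o·A) = 1/(27.7×31.8) = 0.001135 K/W
Sum of known resistances R_other = 0.01057 K/W
Total R = ΔT/Q = 32/978 = 0.03272 K/W
R_polyurethane foam = R_total − R_other = 0.02215 K/W
k = L/(R·A) = 0.021/(0.02215×31.8)

k ≈ 0.0298 W/(m·K)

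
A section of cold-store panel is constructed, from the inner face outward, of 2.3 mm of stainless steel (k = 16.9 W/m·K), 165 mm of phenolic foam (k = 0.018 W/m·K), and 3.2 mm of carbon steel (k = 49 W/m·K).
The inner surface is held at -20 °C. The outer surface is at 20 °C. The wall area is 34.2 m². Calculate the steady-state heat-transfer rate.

Series thermal resistances:
R_stainless steel = L/(kA) = 0.0023/(16.9×34.2) = 3.979×10^-6 K/W
R_phenolic foam = L/(kA) = 0.165/(0.018×34.2) = 0.268 K/W
R_carbon steel = L/(kA) = 0.0032/(49×34.2) = 1.91×10^-6 K/W
R_total = 0.268 K/W
Q = ΔT / R_total = 40 / 0.268

Q ≈ 149 W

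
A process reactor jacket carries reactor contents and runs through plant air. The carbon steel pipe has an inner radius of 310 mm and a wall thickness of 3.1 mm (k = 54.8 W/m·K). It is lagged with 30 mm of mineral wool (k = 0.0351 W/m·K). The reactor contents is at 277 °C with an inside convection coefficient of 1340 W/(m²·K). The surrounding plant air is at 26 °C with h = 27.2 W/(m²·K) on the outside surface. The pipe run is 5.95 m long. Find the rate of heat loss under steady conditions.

Q ≈ 3450 W

Cylindrical conduction, so R = ln(r₂/r₁)/(2πkL) per layer, in series:
R_inner film = 1/(h_i·2πr₁L) = 1/(1340×2π×0.31×5.95) = 6.439×10^-5 K/W
R_carbon steel pipe wall = ln(313.1/310)/(2π×54.8×5.95) = 4.857×10^-6 K/W
R_mineral wool = ln(343.1/313.1)/(2π×0.0351×5.95) = 0.06973 K/W
R_outer film = 1/(h_o·2πr_oL) = 1/(27.2×2π×0.3431×5.95) = 0.002866 K/W
R_total = 0.07266 K/W
Q = ΔT/R_total = 251/0.07266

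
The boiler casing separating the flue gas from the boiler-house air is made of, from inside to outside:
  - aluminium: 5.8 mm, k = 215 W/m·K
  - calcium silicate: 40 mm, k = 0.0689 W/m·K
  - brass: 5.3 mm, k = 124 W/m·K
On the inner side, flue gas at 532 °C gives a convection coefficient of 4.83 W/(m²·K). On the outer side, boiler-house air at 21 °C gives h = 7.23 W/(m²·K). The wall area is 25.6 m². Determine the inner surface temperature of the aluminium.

Model the wall as resistances in series:
R_inner film = 1/(h_i·A) = 1/(4.83×25.6) = 0.008087 K/W
R_aluminium = L/(kA) = 0.0058/(215×25.6) = 1.054×10^-6 K/W
R_calcium silicate = L/(kA) = 0.04/(0.0689×25.6) = 0.02268 K/W
R_brass = L/(kA) = 0.0053/(124×25.6) = 1.67×10^-6 K/W
R_outer film = 1/(h_o·A) = 1/(7.23×25.6) = 0.005403 K/W
R_total = 0.03617 K/W;  Q = ΔT/R_total = 511/0.03617 = 14130 W
T_interface = T_inner − Q·ΣR(inner→interface) = 532 − 14100×0.008087

T ≈ 418 °C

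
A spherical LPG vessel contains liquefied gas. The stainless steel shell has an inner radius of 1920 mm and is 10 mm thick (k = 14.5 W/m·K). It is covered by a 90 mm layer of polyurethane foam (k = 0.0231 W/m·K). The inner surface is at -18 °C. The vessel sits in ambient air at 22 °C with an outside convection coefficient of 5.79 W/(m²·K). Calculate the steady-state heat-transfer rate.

Each spherical layer contributes R = (1/r_i − 1/r_o)/(4πk):
R_stainless steel shell = (1/1.92 − 1/1.93)/(4π×14.5) = 1.481×10^-5 K/W
R_polyurethane foam = (1/1.93 − 1/2.02)/(4π×0.0231) = 0.07953 K/W
R_outer film = 1/(h·4πr_o²) = 1/(5.79×4π×2.02²) = 0.003368 K/W
R_total = 0.08291 K/W
Q = ΔT/R_total = 40/0.08291

Q ≈ 482 W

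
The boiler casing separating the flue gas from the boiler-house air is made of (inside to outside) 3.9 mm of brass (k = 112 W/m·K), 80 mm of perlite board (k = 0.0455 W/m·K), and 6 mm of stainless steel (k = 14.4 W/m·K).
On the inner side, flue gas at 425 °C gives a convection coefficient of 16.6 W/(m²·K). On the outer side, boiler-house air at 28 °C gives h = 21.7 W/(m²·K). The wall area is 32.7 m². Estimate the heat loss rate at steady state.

Model the wall as resistances in series:
R_inner film = 1/(h_i·A) = 1/(16.6×32.7) = 0.001842 K/W
R_brass = L/(kA) = 0.0039/(112×32.7) = 1.065×10^-6 K/W
R_perlite board = L/(kA) = 0.08/(0.0455×32.7) = 0.05377 K/W
R_stainless steel = L/(kA) = 0.006/(14.4×32.7) = 1.274×10^-5 K/W
R_outer film = 1/(h_o·A) = 1/(21.7×32.7) = 0.001409 K/W
R_total = 0.05703 K/W
Q = ΔT / R_total = 397 / 0.05703

Q ≈ 6960 W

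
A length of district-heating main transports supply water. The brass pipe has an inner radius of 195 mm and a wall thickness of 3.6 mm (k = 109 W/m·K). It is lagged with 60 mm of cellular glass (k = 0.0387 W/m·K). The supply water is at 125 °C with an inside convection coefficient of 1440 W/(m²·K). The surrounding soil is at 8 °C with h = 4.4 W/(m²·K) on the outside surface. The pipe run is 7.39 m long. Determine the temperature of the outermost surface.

T ≈ 21.3 °C

Radial resistances (cylindrical: R_cond = ln(r_o/r_i)/(2πkL), R_conv = 1/(h·2πrL)):
R_inner film = 1/(h_i·2πr₁L) = 1/(1440×2π×0.195×7.39) = 7.67×10^-5 K/W
R_brass pipe wall = ln(198.6/195)/(2π×109×7.39) = 3.614×10^-6 K/W
R_cellular glass = ln(258.6/198.6)/(2π×0.0387×7.39) = 0.1469 K/W
R_outer film = 1/(h_o·2πr_oL) = 1/(4.4×2π×0.2586×7.39) = 0.01893 K/W
R_total = 0.1659 K/W
Q = ΔT/R_total = 117/0.1659
Q = 705 W
T_interface = T_inner − Q·ΣR(inner→interface) = 125 − 705×0.147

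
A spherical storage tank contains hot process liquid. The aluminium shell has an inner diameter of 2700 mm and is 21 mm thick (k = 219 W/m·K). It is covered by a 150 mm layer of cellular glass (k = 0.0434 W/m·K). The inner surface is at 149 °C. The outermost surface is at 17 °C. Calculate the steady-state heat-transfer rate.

Each spherical layer contributes R = (1/r_i − 1/r_o)/(4πk):
R_aluminium shell = (1/1.35 − 1/1.371)/(4π×219) = 4.123×10^-6 K/W
R_cellular glass = (1/1.371 − 1/1.521)/(4π×0.0434) = 0.1319 K/W
R_total = 0.1319 K/W
Q = ΔT/R_total = 132/0.1319

Q ≈ 1000 W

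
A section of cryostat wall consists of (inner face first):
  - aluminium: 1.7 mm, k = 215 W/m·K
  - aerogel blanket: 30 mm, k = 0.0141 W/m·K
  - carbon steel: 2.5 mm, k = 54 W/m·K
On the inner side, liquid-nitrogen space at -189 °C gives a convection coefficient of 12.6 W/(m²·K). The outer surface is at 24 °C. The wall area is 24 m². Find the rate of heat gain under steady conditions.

Q ≈ 2320 W

Model the wall as resistances in series:
R_inner film = 1/(h_i·A) = 1/(12.6×24) = 0.003307 K/W
R_aluminium = L/(kA) = 0.0017/(215×24) = 3.295×10^-7 K/W
R_aerogel blanket = L/(kA) = 0.03/(0.0141×24) = 0.08865 K/W
R_carbon steel = L/(kA) = 0.0025/(54×24) = 1.929×10^-6 K/W
R_total = 0.09196 K/W
Q = ΔT / R_total = 213 / 0.09196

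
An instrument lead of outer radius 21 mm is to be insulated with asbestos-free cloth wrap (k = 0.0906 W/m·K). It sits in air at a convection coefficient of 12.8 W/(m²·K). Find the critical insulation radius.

r_cr ≈ 7.08 mm

For a cylinder r_cr = k/h = 0.0906/12.8
r_cr = 7.08 mm; since the bare radius (21 mm) is above r_cr, any added insulation will reduce heat loss.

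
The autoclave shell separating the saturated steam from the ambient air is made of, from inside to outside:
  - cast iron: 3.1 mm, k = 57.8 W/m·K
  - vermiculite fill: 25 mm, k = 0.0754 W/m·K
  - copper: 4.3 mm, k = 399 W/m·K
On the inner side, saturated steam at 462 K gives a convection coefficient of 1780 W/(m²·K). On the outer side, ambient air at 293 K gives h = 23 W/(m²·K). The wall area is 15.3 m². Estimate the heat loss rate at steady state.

Thermal resistances in series:
R_inner film = 1/(h_i·A) = 1/(1780×15.3) = 3.672×10^-5 K/W
R_cast iron = L/(kA) = 0.0031/(57.8×15.3) = 3.505×10^-6 K/W
R_vermiculite fill = L/(kA) = 0.025/(0.0754×15.3) = 0.02167 K/W
R_copper = L/(kA) = 0.0043/(399×15.3) = 7.044×10^-7 K/W
R_outer film = 1/(h_o·A) = 1/(23×15.3) = 0.002842 K/W
R_total = 0.02455 K/W
Q = ΔT / R_total = 169 / 0.02455

Q ≈ 6880 W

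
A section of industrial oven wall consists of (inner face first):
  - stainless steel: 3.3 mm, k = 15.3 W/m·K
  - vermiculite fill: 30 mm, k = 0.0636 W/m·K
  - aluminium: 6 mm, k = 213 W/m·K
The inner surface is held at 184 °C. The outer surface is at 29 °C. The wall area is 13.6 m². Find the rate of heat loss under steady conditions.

Q ≈ 4470 W

Series thermal resistances:
R_stainless steel = L/(kA) = 0.0033/(15.3×13.6) = 1.586×10^-5 K/W
R_vermiculite fill = L/(kA) = 0.03/(0.0636×13.6) = 0.03468 K/W
R_aluminium = L/(kA) = 0.006/(213×13.6) = 2.071×10^-6 K/W
R_total = 0.0347 K/W
Q = ΔT / R_total = 155 / 0.0347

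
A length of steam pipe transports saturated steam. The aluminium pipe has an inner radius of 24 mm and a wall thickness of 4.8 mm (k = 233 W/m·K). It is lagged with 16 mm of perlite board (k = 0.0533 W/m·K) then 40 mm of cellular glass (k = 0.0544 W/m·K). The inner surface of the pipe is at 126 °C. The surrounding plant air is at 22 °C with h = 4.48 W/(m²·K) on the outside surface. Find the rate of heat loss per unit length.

q′ ≈ 28.8 W/m

Per-layer cylindrical resistances, series-summed:
R_aluminium pipe wall = ln(28.8/24)/(2π×233×1) = 1.245×10^-4 K/W
R_perlite board = ln(44.8/28.8)/(2π×0.0533×1) = 1.319 K/W
R_cellular glass = ln(84.8/44.8)/(2π×0.0544×1) = 1.867 K/W
R_outer film = 1/(h_o·2πr_oL) = 1/(4.48×2π×0.0848×1) = 0.4189 K/W
R_total = 3.605 K/W
Q = ΔT/R_total = 104/3.605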